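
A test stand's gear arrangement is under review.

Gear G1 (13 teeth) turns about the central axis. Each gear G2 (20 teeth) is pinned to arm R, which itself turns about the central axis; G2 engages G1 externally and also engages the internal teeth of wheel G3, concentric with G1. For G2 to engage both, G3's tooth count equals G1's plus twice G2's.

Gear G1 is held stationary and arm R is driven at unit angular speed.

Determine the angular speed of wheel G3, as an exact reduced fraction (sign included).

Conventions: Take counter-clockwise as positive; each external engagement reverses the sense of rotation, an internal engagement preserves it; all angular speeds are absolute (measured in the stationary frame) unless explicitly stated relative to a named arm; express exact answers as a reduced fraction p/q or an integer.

topology: planetary set — G1 13T / G2 20T / G3 53T, arm = carrier (Willis)
ring teeth: 13 + 2·20 = 53
13(ω_sun−ω_arm) = −53(ω_ring−ω_arm),  ω_sun = 0, ω_arm = 1
ω_ring = 1 − (13/53)(0−1) = 66/53
exact speed ratio = 66/53

66/53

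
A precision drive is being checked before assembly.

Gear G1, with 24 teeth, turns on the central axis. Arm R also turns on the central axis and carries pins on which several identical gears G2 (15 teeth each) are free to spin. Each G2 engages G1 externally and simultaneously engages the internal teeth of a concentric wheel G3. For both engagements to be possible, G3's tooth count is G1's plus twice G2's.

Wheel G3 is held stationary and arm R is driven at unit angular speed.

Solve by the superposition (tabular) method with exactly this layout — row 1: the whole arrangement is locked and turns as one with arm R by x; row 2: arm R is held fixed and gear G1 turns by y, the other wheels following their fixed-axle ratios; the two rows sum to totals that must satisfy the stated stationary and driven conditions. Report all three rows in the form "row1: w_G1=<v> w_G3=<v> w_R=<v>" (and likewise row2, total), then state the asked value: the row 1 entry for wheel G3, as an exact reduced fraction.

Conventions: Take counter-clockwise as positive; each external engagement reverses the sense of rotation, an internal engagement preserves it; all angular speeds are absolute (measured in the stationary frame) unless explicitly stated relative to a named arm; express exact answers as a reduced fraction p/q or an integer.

planetary set (24T centre, 15T on arm, 54T internal) — Willis relation
row 1 — lock + rotate with arm: ω_sun = ω_ring = ω_arm = x
row 2: sun turns y, ring = −(24/54)·y, arm 0
boundary: total ω_ring = x − (24/54)·y = 0 and total ω_arm = x = 1  ⇒  y = 9/4, x = 1
row 2 ring = −(24/54)·9/4 = -1
totals (row 1 + row 2): sun 1 + 9/4 = 13/4, ring 1 + (-1) = 0, arm 1 + 0 = 1
asked cell (row1, ring) = 1

row1: w_G1=1 w_G3=1 w_R=1
row2: w_G1=9/4 w_G3=-1 w_R=0
total: w_G1=13/4 w_G3=0 w_R=1
asked value: 1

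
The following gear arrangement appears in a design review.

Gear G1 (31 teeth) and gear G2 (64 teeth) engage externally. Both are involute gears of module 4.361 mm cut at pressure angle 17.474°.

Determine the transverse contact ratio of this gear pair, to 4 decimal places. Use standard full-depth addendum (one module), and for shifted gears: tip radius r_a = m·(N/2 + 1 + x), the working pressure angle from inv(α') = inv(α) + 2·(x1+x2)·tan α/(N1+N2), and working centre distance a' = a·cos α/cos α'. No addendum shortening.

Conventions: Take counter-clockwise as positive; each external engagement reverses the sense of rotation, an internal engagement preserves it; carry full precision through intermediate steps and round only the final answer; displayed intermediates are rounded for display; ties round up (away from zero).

1.8706

single-mesh involute tooth geometry (31T engaging 64T at module 4.361)
base radii: r_b1 = 64.476191, r_b2 = 133.112137
tip radii: r_a1 = 71.956500, r_a2 = 143.913000
no profile shift: α' = α, a' = a
action lengths: √(r_a1²−r_b1²) = 31.946184, √(r_a2²−r_b2²) = 54.700188
base pitch p_b = π·m·cos α = 13.068253
CR = (31.946184 + 54.700188 − 207.147500·sin 17.47400°)/13.068253 = 1.870608
contact ratio ≈ 1.8706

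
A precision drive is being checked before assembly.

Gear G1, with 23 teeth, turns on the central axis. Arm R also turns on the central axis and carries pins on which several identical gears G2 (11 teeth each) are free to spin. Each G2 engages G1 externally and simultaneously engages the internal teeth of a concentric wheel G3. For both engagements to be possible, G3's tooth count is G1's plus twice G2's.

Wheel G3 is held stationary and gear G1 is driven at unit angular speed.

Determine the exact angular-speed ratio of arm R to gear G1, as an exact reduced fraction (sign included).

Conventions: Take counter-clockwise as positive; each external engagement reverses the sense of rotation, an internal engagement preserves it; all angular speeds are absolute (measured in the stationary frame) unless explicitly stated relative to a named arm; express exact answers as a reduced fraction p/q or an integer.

23/68

recognized (axles ride arm R): planetary set, 23/11/45 teeth
ring teeth: 23 + 2·11 = 45
23(ω_sun−ω_arm) = −45(ω_ring−ω_arm),  ω_ring = 0, ω_sun = 1
23(1−ω_arm) = −45(0−ω_arm)  ⇒  68·ω_arm = 23  ⇒  ω_arm = 23/68
ω_out/ω_in = 23/68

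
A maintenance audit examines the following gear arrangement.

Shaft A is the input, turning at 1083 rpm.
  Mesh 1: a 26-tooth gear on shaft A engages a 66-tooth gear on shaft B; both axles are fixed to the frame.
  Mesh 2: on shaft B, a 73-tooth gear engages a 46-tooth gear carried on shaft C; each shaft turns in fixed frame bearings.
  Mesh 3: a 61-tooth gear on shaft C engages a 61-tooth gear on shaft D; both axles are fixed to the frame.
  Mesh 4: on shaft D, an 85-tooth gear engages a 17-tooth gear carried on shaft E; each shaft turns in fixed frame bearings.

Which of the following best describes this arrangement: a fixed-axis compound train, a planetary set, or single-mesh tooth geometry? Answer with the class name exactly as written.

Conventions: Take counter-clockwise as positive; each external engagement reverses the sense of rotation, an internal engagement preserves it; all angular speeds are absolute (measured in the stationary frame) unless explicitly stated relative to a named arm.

fixed-axis compound train

class = fixed-axis compound train [4 meshes; 4 ratios multiply, 4 sense flips]
classification: fixed-axis compound train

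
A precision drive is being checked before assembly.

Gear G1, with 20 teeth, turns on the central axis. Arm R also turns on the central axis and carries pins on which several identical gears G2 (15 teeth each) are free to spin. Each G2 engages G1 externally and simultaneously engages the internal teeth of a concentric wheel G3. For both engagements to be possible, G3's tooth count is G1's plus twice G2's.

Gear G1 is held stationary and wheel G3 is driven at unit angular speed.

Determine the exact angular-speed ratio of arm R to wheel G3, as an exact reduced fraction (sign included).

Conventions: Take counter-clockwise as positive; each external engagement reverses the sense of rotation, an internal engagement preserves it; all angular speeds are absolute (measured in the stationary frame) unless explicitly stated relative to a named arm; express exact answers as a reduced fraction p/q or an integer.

recognized (axles ride arm R): planetary set, 20/15/50 teeth
ring teeth: 20 + 2·15 = 50
20(ω_sun−ω_arm) = −50(ω_ring−ω_arm),  ω_sun = 0, ω_ring = 1
20(0−ω_arm) = −50(1−ω_arm)  ⇒  70·ω_arm = 50  ⇒  ω_arm = 5/7
ω_out/ω_in = 5/7

5/7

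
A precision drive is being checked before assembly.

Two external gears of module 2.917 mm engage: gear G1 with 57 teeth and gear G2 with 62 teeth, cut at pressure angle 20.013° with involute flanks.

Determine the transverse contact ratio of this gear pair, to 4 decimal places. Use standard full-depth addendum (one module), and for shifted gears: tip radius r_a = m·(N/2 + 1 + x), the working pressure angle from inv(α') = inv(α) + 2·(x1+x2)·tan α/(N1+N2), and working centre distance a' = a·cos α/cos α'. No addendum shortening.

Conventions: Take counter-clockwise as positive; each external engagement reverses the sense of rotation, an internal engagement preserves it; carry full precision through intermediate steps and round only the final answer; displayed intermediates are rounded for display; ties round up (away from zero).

1.7824

recognized (one external pair, fixed centres): single-mesh tooth geometry, m = 2.917, N1 = 57, N2 = 62
base radii: r_b1 = 78.114423, r_b2 = 84.966565
tip radii: r_a1 = 86.051500, r_a2 = 93.344000
no profile shift: α' = α, a' = a
action lengths: √(r_a1²−r_b1²) = 36.097058, √(r_a2²−r_b2²) = 38.649517
base pitch p_b = π·m·cos α = 8.610656
CR = (36.097058 + 38.649517 − 173.561500·sin 20.01300°)/8.610656 = 1.782448
contact ratio ≈ 1.7824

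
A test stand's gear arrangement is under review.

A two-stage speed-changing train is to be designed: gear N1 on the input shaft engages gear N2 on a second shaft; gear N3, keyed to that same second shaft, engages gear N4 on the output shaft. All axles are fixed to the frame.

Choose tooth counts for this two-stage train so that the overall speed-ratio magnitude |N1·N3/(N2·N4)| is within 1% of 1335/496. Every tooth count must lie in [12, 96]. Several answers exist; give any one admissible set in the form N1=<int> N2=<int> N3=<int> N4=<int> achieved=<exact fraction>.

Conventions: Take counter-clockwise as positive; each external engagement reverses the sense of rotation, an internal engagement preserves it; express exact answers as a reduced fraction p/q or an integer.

N1=15 N2=16 N3=89 N4=31 achieved=1335/496

topology: fixed-axis compound train — 2 stages, target 1335/496
target = 1335/496 in lowest terms: an exact hit needs N1·N3 = k·1335 and N2·N4 = k·496 for one integer k, every count in [12, 96]; additionally prefer no 1:1 stage (N1 ≠ N2, N3 ≠ N4)
k = 1: N1·N3 = 1335 = 15·89, N2·N4 = 496 = 16·31
achieved = 15·89/(16·31) = 1335/496; |achieved − target| = 0 ≤ 267/9920 ✓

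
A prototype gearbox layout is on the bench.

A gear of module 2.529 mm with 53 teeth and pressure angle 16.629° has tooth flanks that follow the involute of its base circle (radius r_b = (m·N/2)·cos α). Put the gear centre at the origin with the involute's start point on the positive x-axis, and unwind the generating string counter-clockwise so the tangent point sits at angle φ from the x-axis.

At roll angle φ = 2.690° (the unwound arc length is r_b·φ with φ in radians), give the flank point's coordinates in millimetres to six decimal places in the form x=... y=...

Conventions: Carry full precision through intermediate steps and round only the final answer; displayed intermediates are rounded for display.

x=64.286377 y=0.002215

recognized (one wheel, involute flank): single-mesh tooth geometry, m = 2.529, N = 53
pitch radius r_p = m·N/2 = 2.529·53/2 = 67.018500
base radius r_b = r_p·cos α = 67.018500·cos 16.629° = 64.215642
roll angle φ = 2.690° = 0.04694936 rad
x = r_b·(cos φ + φ·sin φ) = 64.286377
y = r_b·(sin φ − φ·cos φ) = 0.002215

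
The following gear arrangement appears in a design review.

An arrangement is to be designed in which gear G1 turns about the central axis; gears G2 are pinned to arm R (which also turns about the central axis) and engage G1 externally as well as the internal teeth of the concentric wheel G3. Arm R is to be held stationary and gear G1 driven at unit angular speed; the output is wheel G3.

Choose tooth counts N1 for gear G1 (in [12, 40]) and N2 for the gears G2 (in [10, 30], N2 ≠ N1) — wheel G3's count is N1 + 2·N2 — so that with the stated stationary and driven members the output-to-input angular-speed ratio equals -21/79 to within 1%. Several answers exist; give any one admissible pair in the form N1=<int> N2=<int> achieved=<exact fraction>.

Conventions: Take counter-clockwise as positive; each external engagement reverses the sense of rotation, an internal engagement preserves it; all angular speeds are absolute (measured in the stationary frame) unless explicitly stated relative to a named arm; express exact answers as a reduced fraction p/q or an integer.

planetary set to be sized for -21/79 (Willis relation)
Willis with ω_arm = 0: ω_ring/ω_sun = −N1/N3; set equal to -21/79  ⇒  N3/N1 = −1/(-21/79) = 79/21
N3 = N1 + 2·N2  ⇒  N2/N1 = (N3/N1 − 1)/2 = (79/21 − 1)/2 = 29/21
smallest multiple with N1 ≥ 12 and N2 ≥ 10: k = 1  ⇒  N1 = 1·21 = 21, N2 = 1·29 = 29 (N1 ≤ 40, N2 ≤ 30, N2 ≠ N1 ✓), N3 = 21 + 2·29 = 79
check: −N1/N3 with N1 = 21, N3 = 79 gives -21/79; |achieved − target| = 0 ≤ 21/7900 ✓

N1=21 N2=29 achieved=-21/79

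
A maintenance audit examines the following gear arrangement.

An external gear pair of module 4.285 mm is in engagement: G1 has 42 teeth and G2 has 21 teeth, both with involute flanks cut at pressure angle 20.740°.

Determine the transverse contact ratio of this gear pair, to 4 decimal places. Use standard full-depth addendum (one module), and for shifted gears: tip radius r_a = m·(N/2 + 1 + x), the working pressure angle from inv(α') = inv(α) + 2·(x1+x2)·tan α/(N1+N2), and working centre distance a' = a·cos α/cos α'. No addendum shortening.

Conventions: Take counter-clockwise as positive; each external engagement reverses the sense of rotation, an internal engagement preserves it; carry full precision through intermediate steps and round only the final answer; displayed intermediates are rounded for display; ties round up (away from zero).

1.6151

single-mesh involute tooth geometry (42T engaging 21T at module 4.285)
base radii: r_b1 = 84.153705, r_b2 = 42.076852
tip radii: r_a1 = 94.270000, r_a2 = 49.277500
no profile shift: α' = α, a' = a
action lengths: √(r_a1²−r_b1²) = 42.485137, √(r_a2²−r_b2²) = 25.647817
base pitch p_b = π·m·cos α = 12.589365
CR = (42.485137 + 25.647817 − 134.977500·sin 20.74000°)/12.589365 = 1.615146
contact ratio ≈ 1.6151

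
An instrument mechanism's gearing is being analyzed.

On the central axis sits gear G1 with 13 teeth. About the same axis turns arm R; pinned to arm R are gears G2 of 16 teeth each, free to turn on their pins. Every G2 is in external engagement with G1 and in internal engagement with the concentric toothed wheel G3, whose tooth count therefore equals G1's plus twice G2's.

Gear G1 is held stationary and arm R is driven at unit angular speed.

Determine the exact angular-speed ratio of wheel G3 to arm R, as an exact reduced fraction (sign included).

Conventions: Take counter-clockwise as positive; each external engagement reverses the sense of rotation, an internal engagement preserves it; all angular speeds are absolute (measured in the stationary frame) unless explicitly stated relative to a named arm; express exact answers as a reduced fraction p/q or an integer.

58/45

topology: planetary set — G1 13T / G2 16T / G3 45T, arm = carrier (Willis)
ring teeth: 13 + 2·16 = 45
13(ω_sun−ω_arm) = −45(ω_ring−ω_arm),  ω_sun = 0, ω_arm = 1
ω_ring = 1 − (13/45)(0−1) = 58/45
ω_out/ω_in = 58/45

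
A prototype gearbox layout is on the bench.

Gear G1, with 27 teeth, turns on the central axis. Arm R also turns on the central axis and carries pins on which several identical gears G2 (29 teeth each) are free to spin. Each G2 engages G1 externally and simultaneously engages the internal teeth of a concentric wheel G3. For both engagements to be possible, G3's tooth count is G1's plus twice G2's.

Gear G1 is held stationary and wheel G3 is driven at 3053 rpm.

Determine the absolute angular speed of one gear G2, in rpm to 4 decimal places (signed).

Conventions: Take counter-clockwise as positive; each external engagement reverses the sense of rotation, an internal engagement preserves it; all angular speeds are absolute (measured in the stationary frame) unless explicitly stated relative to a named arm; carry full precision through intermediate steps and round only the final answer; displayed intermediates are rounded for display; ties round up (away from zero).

planetary set (27T centre, 29T on arm, 85T internal) — Willis relation
normalise by the input: solve with ω_ring = 1, then scale by 3053 rpm
ring teeth: 27 + 2·29 = 85
27(ω_sun−ω_arm) = −85(ω_ring−ω_arm),  ω_sun = 0, ω_ring = 1
27(0−ω_arm) = −85(1−ω_arm)  ⇒  112·ω_arm = 85  ⇒  ω_arm = 85/112
sun–planet mesh: 27·(0−85/112) = −29·(ω_p−ω_arm)  ⇒  ω_p−ω_arm = 2295/3248
ω_p = 85/112 + 2295/3248 = 85/58
scale: ω_p = 85/58 × 3053 rpm = +4474.2241 rpm

+4474.2241 rpm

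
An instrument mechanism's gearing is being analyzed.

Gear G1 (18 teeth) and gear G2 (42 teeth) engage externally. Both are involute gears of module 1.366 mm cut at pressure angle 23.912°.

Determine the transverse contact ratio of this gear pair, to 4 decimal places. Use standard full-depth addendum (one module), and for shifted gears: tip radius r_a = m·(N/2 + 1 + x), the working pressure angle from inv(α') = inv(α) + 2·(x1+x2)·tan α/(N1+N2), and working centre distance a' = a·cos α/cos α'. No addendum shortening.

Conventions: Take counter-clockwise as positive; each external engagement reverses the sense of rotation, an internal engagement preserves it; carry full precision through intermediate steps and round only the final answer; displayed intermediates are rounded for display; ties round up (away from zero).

recognized (one external pair, fixed centres): single-mesh tooth geometry, m = 1.366, N1 = 18, N2 = 42
base radii: r_b1 = 11.238795, r_b2 = 26.223854
tip radii: r_a1 = 13.660000, r_a2 = 30.052000
no profile shift: α' = α, a' = a
action lengths: √(r_a1²−r_b1²) = 7.764348, √(r_a2²−r_b2²) = 14.677608
base pitch p_b = π·m·cos α = 3.923079
CR = (7.764348 + 14.677608 − 40.980000·sin 23.91200°)/3.923079 = 1.486436
contact ratio ≈ 1.4864

1.4864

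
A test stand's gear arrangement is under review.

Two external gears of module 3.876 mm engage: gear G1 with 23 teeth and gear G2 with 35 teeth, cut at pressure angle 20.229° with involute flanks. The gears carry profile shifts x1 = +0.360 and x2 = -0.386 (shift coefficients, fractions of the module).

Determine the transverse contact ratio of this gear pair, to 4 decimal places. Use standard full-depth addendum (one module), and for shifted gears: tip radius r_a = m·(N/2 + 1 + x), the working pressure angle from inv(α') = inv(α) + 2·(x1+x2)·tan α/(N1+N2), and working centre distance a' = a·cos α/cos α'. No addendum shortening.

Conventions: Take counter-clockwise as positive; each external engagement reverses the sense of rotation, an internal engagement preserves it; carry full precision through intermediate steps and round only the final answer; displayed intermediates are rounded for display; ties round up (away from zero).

class = single-mesh tooth geometry [involute pair 23T × 35T, m = 3.876]
base radii: r_b1 = 41.824592, r_b2 = 63.646119
tip radii: r_a1 = 49.845360, r_a2 = 70.209864
inv(α') = inv(20.229°) + 2·(+0.360-0.386)·tan α/(23+35) = 0.01511009  ⇒  α' = 20.08854°
a' = a·cos α / cos α' = 112.4040·cos 20.229°/cos 20.08854° = 112.302888
action lengths: √(r_a1²−r_b1²) = 27.115741, √(r_a2²−r_b2²) = 29.641129
base pitch p_b = π·m·cos α = 11.425725
CR = (27.115741 + 29.641129 − 112.302888·sin 20.08854°)/11.425725 = 1.591495
contact ratio ≈ 1.5915

1.5915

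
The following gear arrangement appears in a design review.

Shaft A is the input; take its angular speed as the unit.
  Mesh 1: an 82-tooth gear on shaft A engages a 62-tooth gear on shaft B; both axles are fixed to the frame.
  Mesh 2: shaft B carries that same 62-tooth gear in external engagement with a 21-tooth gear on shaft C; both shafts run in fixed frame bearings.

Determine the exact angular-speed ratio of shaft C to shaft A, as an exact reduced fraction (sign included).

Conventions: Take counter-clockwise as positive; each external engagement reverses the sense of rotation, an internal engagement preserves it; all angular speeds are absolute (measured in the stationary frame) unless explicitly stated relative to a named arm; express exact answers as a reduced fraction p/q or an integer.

class = fixed-axis compound train [2 meshes; 2 ratios multiply, 2 sense flips]
mesh 1 [82T→62T]: running ratio 41/31, sense −
mesh 2 [62T→21T]: running ratio 82/21, sense +
ω_out/ω_in = 82/21

82/21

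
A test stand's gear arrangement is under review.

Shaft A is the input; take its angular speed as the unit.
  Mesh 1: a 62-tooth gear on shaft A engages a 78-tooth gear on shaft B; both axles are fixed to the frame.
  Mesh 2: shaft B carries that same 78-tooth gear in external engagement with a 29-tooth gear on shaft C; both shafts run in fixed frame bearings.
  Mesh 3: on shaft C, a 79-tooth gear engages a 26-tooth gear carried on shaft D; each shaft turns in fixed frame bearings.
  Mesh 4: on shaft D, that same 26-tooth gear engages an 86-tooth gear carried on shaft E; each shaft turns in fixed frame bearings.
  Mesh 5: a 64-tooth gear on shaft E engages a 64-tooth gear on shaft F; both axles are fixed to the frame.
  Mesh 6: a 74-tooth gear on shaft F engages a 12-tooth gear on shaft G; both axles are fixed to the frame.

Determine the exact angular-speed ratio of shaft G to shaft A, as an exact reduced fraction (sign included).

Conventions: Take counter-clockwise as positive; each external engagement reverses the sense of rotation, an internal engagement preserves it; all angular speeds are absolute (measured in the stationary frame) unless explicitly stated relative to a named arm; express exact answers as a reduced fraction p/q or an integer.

90613/7482

class = fixed-axis compound train [6 meshes; 6 ratios multiply, 6 sense flips]
mesh 1 [62T→78T]: running ratio 31/39, sense −
mesh 2 [78T→29T]: running ratio 62/29, sense +
mesh 3 [79T→26T]: running ratio 2449/377, sense −
mesh 4 [26T→86T]: running ratio 2449/1247, sense +
mesh 5 [64T→64T]: running ratio 2449/1247, sense −
mesh 6 [74T→12T]: running ratio 90613/7482, sense +
ω_out/ω_in = 90613/7482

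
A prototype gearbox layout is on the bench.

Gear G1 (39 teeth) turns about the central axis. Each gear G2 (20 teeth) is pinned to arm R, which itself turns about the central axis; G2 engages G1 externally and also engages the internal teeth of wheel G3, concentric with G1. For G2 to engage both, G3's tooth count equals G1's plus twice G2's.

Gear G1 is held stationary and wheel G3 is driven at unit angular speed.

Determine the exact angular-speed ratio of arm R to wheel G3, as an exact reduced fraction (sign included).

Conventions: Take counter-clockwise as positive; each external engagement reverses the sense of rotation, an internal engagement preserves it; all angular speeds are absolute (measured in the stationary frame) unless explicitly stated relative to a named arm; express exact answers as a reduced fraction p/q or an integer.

planetary set (39T centre, 20T on arm, 79T internal) — Willis relation
ring teeth: 39 + 2·20 = 79
39(ω_sun−ω_arm) = −79(ω_ring−ω_arm),  ω_sun = 0, ω_ring = 1
39(0−ω_arm) = −79(1−ω_arm)  ⇒  118·ω_arm = 79  ⇒  ω_arm = 79/118
ω_out/ω_in = 79/118

79/118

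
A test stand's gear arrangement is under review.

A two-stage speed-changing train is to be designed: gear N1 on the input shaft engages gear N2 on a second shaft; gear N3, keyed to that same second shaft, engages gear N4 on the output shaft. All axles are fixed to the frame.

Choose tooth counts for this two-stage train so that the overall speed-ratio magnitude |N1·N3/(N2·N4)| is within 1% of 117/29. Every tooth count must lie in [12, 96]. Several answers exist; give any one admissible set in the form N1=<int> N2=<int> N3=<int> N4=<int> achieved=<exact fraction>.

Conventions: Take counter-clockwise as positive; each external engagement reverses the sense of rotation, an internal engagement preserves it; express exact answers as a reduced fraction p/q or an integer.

N1=18 N2=12 N3=78 N4=29 achieved=117/29

class = fixed-axis compound train [2-stage, 117/29 wanted]
target = 117/29 in lowest terms: an exact hit needs N1·N3 = k·117 and N2·N4 = k·29 for one integer k, every count in [12, 96]; additionally prefer no 1:1 stage (N1 ≠ N2, N3 ≠ N4)
k = 1…11: no 1:1-free in-range split of k·117 and k·29 into factor pairs; take k = 12
k = 12: N1·N3 = 1404 = 18·78, N2·N4 = 348 = 12·29
achieved = 18·78/(12·29) = 117/29; |achieved − target| = 0 ≤ 117/2900 ✓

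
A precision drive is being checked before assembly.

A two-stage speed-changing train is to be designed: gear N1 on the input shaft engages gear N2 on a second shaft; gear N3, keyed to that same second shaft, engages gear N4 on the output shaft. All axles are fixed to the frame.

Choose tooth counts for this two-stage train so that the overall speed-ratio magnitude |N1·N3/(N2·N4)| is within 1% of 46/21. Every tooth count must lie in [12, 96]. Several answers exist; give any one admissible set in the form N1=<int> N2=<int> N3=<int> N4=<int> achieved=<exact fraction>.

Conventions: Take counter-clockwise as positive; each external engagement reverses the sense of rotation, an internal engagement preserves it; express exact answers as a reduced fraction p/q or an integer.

2-stage fixed-axis compound train for ratio 46/21
target = 46/21 in lowest terms: an exact hit needs N1·N3 = k·46 and N2·N4 = k·21 for one integer k, every count in [12, 96]; additionally prefer no 1:1 stage (N1 ≠ N2, N3 ≠ N4)
k = 1…7: no 1:1-free in-range split of k·46 and k·21 into factor pairs; take k = 8
k = 8: N1·N3 = 368 = 16·23, N2·N4 = 168 = 12·14
achieved = 16·23/(12·14) = 46/21; |achieved − target| = 0 ≤ 23/1050 ✓

N1=16 N2=12 N3=23 N4=14 achieved=46/21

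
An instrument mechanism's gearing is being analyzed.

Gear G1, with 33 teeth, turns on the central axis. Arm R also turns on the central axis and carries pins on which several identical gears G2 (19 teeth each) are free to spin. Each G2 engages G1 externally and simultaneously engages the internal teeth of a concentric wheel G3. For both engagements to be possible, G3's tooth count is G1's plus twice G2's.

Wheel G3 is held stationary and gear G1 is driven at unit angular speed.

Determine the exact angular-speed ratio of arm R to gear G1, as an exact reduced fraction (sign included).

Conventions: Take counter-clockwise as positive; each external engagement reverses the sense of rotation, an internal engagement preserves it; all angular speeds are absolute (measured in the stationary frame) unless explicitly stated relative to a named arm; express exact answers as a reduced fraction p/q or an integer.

planetary set (33T centre, 19T on arm, 71T internal) — Willis relation
ring teeth: 33 + 2·19 = 71
33(ω_sun−ω_arm) = −71(ω_ring−ω_arm),  ω_ring = 0, ω_sun = 1
33(1−ω_arm) = −71(0−ω_arm)  ⇒  104·ω_arm = 33  ⇒  ω_arm = 33/104
ω_out/ω_in = 33/104

33/104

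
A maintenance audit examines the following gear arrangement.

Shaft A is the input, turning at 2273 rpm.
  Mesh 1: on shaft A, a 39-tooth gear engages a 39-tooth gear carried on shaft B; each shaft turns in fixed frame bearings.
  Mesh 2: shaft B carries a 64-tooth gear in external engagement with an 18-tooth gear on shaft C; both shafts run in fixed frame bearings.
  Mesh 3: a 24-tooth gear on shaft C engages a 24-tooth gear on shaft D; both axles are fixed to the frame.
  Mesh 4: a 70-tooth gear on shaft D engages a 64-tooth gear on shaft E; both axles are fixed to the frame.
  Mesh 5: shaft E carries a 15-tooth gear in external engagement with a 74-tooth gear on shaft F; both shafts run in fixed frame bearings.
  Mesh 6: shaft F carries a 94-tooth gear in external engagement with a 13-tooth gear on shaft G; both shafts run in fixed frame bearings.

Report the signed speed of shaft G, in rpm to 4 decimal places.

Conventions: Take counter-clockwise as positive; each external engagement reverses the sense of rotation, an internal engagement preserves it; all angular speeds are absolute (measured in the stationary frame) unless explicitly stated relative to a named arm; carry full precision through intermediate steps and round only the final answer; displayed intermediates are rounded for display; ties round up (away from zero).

+12955.9425 rpm

class = fixed-axis compound train [6 meshes; 6 ratios multiply, 6 sense flips]
mesh 1 [39T→39T]: ω = 2273.0000×39/39 = 2273.0000 rpm, sense flips to −
mesh 2 [64T→18T]: ω = 2273.0000×64/18 = 8081.7778 rpm, sense flips to +
mesh 3 [24T→24T]: ω = 8081.7778×24/24 = 8081.7778 rpm, sense flips to −
mesh 4 [70T→64T]: ω = 8081.7778×70/64 = 8839.4444 rpm, sense flips to +
mesh 5 [15T→74T]: ω = 8839.4444×15/74 = 1791.7793 rpm, sense flips to −
mesh 6 [94T→13T]: ω = 1791.7793×94/13 = 12955.9425 rpm, sense flips to +
signed output speed = +12955.9425 rpm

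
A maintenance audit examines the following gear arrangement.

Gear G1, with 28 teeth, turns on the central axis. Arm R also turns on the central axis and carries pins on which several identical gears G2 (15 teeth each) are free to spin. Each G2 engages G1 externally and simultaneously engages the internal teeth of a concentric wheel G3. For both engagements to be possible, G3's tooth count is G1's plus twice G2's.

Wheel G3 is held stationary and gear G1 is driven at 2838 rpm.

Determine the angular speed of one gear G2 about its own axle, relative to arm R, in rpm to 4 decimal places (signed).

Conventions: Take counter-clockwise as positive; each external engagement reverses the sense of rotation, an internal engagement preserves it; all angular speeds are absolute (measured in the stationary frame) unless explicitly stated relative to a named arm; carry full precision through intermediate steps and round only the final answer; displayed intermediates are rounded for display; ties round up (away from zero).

recognized (axles ride arm R): planetary set, 28/15/58 teeth
normalise by the input: solve with ω_sun = 1, then scale by 2838 rpm
ring teeth: 28 + 2·15 = 58
28(ω_sun−ω_arm) = −58(ω_ring−ω_arm),  ω_ring = 0, ω_sun = 1
28(1−ω_arm) = −58(0−ω_arm)  ⇒  86·ω_arm = 28  ⇒  ω_arm = 14/43
sun–planet mesh: 28·(1−14/43) = −15·(ω_p−ω_arm)  ⇒  ω_p−ω_arm = -812/645
scale: ω_p−ω_arm = -812/645 × 2838 rpm = -3572.8000 rpm

-3572.8000 rpm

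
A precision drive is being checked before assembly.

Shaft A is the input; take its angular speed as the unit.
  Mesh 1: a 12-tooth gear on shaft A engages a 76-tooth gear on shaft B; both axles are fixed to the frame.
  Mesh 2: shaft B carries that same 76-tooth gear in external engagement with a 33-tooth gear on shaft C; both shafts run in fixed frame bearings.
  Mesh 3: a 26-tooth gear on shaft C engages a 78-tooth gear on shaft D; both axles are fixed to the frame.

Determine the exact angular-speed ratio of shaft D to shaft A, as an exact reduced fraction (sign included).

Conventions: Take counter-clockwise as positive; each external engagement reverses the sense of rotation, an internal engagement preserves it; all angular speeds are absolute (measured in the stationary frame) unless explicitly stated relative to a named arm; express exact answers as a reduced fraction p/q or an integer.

class = fixed-axis compound train [3 meshes; 3 ratios multiply, 3 sense flips]
mesh 1 [12T→76T]: running ratio 3/19, sense −
mesh 2 [76T→33T]: running ratio 4/11, sense +
mesh 3 [26T→78T]: running ratio 4/33, sense −
ω_out/ω_in = -4/33

-4/33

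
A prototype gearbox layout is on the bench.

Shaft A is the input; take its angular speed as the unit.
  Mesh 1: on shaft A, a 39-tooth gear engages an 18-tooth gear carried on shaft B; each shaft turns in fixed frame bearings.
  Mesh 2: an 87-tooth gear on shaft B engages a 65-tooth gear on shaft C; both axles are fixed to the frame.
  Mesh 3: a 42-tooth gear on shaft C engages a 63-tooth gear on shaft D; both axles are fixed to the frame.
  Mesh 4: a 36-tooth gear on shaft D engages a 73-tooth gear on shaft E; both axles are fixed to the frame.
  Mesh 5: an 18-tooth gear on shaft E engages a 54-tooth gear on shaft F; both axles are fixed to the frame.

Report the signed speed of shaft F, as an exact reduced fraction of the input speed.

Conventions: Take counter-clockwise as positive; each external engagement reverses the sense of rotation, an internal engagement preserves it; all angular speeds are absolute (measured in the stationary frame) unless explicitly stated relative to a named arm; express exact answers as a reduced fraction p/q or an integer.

5-mesh fixed-axis compound train (all bearings frame-fixed)
mesh 1 [39T→18T]: |ω|/ω_in = 1×39/18 = 13/6, sense flips to −
mesh 2 [87T→65T]: |ω|/ω_in = (13/6)×87/65 = 29/10, sense flips to +
mesh 3 [42T→63T]: |ω|/ω_in = (29/10)×42/63 = 29/15, sense flips to −
mesh 4 [36T→73T]: |ω|/ω_in = (29/15)×36/73 = 348/365, sense flips to +
mesh 5 [18T→54T]: |ω|/ω_in = (348/365)×18/54 = 116/365, sense flips to −
signed output speed (× input speed) = -116/365

-116/365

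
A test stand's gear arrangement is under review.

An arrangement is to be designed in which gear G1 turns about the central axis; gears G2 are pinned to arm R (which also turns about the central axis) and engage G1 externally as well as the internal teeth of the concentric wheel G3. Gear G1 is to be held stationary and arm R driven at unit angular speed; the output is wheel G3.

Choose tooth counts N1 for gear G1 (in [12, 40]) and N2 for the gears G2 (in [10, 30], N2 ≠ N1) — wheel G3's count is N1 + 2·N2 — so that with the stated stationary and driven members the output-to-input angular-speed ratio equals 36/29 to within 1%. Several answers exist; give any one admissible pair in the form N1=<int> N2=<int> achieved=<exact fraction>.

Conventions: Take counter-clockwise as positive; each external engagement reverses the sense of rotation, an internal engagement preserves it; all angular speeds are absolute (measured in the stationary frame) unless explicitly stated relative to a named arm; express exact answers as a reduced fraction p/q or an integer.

topology: planetary set — design target 36/29, arm = carrier (Willis)
Willis with ω_sun = 0: ω_ring/ω_arm = (N1+N3)/N3; set equal to 36/29  ⇒  N3/N1 = 1/(36/29 − 1) = 29/7
N3 = N1 + 2·N2  ⇒  N2/N1 = (N3/N1 − 1)/2 = (29/7 − 1)/2 = 11/7
smallest multiple with N1 ≥ 12 and N2 ≥ 10: k = 2  ⇒  N1 = 2·7 = 14, N2 = 2·11 = 22 (N1 ≤ 40, N2 ≤ 30, N2 ≠ N1 ✓), N3 = 14 + 2·22 = 58
check: (N1+N3)/N3 with N1 = 14, N3 = 58 gives 36/29; |achieved − target| = 0 ≤ 9/725 ✓

N1=14 N2=22 achieved=36/29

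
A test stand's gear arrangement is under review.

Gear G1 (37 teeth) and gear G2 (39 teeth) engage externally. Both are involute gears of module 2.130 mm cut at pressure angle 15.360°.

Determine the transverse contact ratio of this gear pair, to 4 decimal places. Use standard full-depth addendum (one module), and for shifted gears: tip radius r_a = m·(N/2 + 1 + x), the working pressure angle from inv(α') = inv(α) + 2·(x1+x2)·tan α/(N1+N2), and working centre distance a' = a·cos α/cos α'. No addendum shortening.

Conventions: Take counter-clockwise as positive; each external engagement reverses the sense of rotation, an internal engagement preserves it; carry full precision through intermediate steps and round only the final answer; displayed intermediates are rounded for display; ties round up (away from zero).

1.9724

single-mesh involute tooth geometry (37T engaging 39T at module 2.130)
base radii: r_b1 = 37.997476, r_b2 = 40.051393
tip radii: r_a1 = 41.535000, r_a2 = 43.665000
no profile shift: α' = α, a' = a
action lengths: √(r_a1²−r_b1²) = 16.773434, √(r_a2²−r_b2²) = 17.393048
base pitch p_b = π·m·cos α = 6.452572
CR = (16.773434 + 17.393048 − 80.940000·sin 15.36000°)/6.452572 = 1.972369
contact ratio ≈ 1.9724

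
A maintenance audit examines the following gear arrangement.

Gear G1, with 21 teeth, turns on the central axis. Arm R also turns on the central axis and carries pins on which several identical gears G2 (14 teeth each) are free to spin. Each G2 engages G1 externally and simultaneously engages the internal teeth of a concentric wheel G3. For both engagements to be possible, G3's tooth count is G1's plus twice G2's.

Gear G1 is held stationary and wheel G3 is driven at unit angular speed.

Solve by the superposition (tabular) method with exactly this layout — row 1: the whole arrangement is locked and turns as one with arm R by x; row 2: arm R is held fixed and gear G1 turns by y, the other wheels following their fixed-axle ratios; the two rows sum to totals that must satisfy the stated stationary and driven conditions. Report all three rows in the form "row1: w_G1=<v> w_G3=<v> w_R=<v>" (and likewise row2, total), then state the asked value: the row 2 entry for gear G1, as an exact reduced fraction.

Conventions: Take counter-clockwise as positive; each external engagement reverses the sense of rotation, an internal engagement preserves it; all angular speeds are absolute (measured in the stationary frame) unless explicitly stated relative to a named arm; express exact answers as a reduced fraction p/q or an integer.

row1: w_G1=7/10 w_G3=7/10 w_R=7/10
row2: w_G1=-7/10 w_G3=3/10 w_R=0
total: w_G1=0 w_G3=1 w_R=7/10
asked value: -7/10

recognized (axles ride arm R): planetary set, 21/14/49 teeth
superposition row 1 [locked train]: every member turns x
row 2 — arm fixed, fixed-axis ratios: sun y, ring −(21/49)·y, arm 0
boundary: total ω_sun = x + y = 0 and total ω_ring = x − (21/49)·y = 1  ⇒  y = -7/10, x = 7/10
row 2 ring = −(21/49)·(-7/10) = 3/10
totals (row 1 + row 2): sun 7/10 + (-7/10) = 0, ring 7/10 + 3/10 = 1, arm 7/10 + 0 = 7/10
asked cell (row2, sun) = -7/10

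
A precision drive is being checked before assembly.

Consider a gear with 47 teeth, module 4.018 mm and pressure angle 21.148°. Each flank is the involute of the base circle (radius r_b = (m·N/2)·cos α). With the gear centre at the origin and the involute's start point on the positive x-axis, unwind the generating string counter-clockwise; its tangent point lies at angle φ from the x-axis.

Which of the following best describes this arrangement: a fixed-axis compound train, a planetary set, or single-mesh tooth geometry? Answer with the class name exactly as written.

single-mesh tooth geometry

class = single-mesh tooth geometry [base-circle involute, m = 4.018, 47T]
classification: single-mesh tooth geometry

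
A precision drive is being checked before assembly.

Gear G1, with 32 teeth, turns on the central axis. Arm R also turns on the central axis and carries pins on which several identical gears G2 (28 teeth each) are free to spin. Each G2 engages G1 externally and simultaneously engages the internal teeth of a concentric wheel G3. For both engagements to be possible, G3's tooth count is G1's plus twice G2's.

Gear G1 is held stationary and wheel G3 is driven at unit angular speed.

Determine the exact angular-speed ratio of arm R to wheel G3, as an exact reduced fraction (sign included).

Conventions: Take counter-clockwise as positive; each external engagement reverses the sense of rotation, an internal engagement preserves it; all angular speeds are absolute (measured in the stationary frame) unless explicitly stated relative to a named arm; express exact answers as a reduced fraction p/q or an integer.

11/15

planetary set (32T centre, 28T on arm, 88T internal) — Willis relation
ring teeth: 32 + 2·28 = 88
32(ω_sun−ω_arm) = −88(ω_ring−ω_arm),  ω_sun = 0, ω_ring = 1
32(0−ω_arm) = −88(1−ω_arm)  ⇒  120·ω_arm = 88  ⇒  ω_arm = 11/15
ω_out/ω_in = 11/15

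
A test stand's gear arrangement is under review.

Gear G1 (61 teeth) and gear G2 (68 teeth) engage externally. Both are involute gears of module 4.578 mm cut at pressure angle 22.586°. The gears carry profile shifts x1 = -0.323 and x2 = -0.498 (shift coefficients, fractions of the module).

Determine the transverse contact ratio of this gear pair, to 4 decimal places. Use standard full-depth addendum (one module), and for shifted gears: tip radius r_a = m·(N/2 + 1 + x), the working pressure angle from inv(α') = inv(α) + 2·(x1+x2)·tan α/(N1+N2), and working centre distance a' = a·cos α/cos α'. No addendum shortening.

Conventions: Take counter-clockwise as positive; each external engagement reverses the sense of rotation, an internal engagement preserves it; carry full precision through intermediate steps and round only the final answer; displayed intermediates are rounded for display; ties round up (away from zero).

1.8067

recognized (one external pair, fixed centres): single-mesh tooth geometry, m = 4.578, N1 = 61, N2 = 68
base radii: r_b1 = 128.920027, r_b2 = 143.714128
tip radii: r_a1 = 142.728306, r_a2 = 157.950156
inv(α') = inv(22.586°) + 2·(-0.323-0.498)·tan α/(61+68) = 0.01647831  ⇒  α' = 20.65695°
a' = a·cos α / cos α' = 295.2810·cos 22.586°/cos 20.65695° = 291.366279
action lengths: √(r_a1²−r_b1²) = 61.245375, √(r_a2²−r_b2²) = 65.532443
base pitch p_b = π·m·cos α = 13.279154
CR = (61.245375 + 65.532443 − 291.366279·sin 20.65695°)/13.279154 = 1.806741
contact ratio ≈ 1.8067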